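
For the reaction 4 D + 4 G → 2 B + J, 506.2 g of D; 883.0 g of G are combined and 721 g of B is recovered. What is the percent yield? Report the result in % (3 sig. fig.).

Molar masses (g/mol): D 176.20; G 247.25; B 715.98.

70.1 %

n(D) = 506.2 / 176.20 = 2.873 mol
n(G) = 883.0 / 247.25 = 3.571 mol
n/ν for D = 2.873/4 = 0.7183
n/ν for G = 3.571/4 = 0.8928
Smallest n/ν is D → limiting reagent.
theoretical n(B) = (2/4) × 2.873 = 1.437 mol → 1029 g
% yield = 721 / 1029 × 100 = 70.07 %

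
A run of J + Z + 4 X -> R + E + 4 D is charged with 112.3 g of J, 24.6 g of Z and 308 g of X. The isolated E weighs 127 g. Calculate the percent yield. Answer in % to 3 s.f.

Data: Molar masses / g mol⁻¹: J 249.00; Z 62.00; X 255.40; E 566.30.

74.4 %

n(J) = 112.3 / 249.00 = 0.4510 mol
n(Z) = 24.60 / 62.00 = 0.3968 mol
n(X) = 308.0 / 255.40 = 1.206 mol
n/ν for J = 0.4510/1 = 0.4510
n/ν for Z = 0.3968/1 = 0.3968
n/ν for X = 1.206/4 = 0.3015
Smallest n/ν is X → limiting reagent.
theoretical n(E) = (1/4) × 1.206 = 0.3015 mol → 170.7 g
% yield = 127 / 170.7 × 100 = 74.40 %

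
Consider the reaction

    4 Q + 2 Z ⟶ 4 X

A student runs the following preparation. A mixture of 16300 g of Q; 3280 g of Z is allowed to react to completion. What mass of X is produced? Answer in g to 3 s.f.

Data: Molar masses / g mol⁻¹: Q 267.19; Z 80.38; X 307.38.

18800 g

n(Q) = 16300 / 267.19 = 61.01 mol
n(Z) = 3280 / 80.38 = 40.81 mol
n/ν for Q = 61.01/4 = 15.25
n/ν for Z = 40.81/2 = 20.41
Smallest n/ν is Q → limiting reagent.
n(X) = (4/4) × 61.01 = 61.01 mol
mass = 61.01 × 307.38 = 18750 g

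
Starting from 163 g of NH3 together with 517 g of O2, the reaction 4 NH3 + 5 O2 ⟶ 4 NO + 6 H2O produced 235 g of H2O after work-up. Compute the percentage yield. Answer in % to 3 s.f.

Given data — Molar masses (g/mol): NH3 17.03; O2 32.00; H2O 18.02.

n(NH3) = 163.0 / 17.03 = 9.571 mol
n(O2) = 517.0 / 32.00 = 16.16 mol
n/ν for NH3 = 9.571/4 = 2.393
n/ν for O2 = 16.16/5 = 3.232
Smallest n/ν is NH3 → limiting reagent.
theoretical n(H2O) = (6/4) × 9.571 = 14.36 mol → 258.8 g
% yield = 235 / 258.8 × 100 = 90.80 %

90.8 %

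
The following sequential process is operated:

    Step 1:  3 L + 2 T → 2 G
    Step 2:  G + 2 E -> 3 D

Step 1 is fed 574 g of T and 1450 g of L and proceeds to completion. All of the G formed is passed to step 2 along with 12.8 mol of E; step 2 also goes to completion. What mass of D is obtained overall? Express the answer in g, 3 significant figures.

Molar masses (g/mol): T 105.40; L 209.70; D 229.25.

Step 1:
n(T) = 574.0 / 105.40 = 5.446 mol
n(L) = 1450 / 209.70 = 6.915 mol
n/ν → T: 2.723, L: 2.305; L is limiting.
n(G) produced = (2/3) × 6.915 = 4.610 mol
Step 2:
n(G) available = 4.610 mol
n(E) = 12.80 mol
n/ν → G: 4.610, E: 6.400; G is limiting.
n(D) = (3/1) × 4.610 = 13.83 mol
mass = 13.83 × 229.25 = 3171 g

3170 g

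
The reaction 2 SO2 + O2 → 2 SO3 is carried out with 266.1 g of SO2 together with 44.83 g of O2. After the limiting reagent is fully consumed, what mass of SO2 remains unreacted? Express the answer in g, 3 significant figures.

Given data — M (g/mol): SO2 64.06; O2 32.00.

n(SO2) = 266.1 / 64.06 = 4.154 mol
n(O2) = 44.83 / 32.00 = 1.401 mol
n/ν → SO2: 2.077, O2: 1.401; O2 is limiting.
SO2 consumed = (2/1) × 1.401 = 2.802 mol
SO2 remaining = 4.154 − 2.802 = 1.352 mol
mass = 1.352 × 64.06 = 86.61 g

86.6 g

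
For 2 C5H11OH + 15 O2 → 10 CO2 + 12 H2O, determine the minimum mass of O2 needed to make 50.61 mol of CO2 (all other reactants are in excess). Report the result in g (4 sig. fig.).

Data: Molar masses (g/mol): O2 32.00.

n(CO2) = 50.61 mol
n(O2) = (15/10) × 50.61 = 75.92 mol
mass = 75.92 × 32.00 = 2429 g

2429 g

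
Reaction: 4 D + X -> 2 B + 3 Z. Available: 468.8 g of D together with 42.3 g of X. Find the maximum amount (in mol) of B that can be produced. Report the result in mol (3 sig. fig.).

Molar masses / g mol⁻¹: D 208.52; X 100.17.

n(D) = 468.8 / 208.52 = 2.248 mol
n(X) = 42.30 / 100.17 = 0.4223 mol
n/ν for D = 2.248/4 = 0.5620
n/ν for X = 0.4223/1 = 0.4223
Smallest n/ν is X → limiting reagent.
n(B) = (2/1) × 0.4223 = 0.8446 mol

0.845 mol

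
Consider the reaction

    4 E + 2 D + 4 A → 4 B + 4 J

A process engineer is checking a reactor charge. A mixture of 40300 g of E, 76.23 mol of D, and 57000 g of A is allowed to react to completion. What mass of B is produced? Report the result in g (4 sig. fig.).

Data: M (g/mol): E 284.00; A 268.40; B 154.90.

n(E) = 40300 / 284.00 = 141.9 mol
n(D) = 76.23 mol
n(A) = 57000 / 268.40 = 212.4 mol
n/ν for E = 141.9/4 = 35.48
n/ν for D = 76.23/2 = 38.12
n/ν for A = 212.4/4 = 53.10
Smallest n/ν is E → limiting reagent.
n(B) = (4/4) × 141.9 = 141.9 mol
mass = 141.9 × 154.90 = 21980 g

21980 g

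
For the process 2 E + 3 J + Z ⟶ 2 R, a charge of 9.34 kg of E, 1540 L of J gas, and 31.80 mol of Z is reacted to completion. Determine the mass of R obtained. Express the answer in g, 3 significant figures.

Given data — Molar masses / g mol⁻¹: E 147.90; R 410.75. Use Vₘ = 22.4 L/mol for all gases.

18800 g

n(E) = 9.340×1000 / 147.90 = 63.15 mol
n(J) = 1540 / 22.4 = 68.75 mol
n(Z) = 31.80 mol
n/ν for E = 63.15/2 = 31.58
n/ν for J = 68.75/3 = 22.92
n/ν for Z = 31.80/1 = 31.80
Smallest n/ν is J → limiting reagent.
n(R) = (2/3) × 68.75 = 45.83 mol
mass = 45.83 × 410.75 = 18820 g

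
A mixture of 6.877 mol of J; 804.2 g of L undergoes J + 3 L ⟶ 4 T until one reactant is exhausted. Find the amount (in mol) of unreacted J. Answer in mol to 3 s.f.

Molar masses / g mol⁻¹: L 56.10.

2.10 mol

n(J) = 6.877 mol
n(L) = 804.2 / 56.10 = 14.34 mol
n/ν for J = 6.877/1 = 6.877
n/ν for L = 14.34/3 = 4.780
Smallest n/ν is L → limiting reagent.
J consumed = (1/3) × 14.34 = 4.780 mol
J remaining = 6.877 − 4.780 = 2.097 mol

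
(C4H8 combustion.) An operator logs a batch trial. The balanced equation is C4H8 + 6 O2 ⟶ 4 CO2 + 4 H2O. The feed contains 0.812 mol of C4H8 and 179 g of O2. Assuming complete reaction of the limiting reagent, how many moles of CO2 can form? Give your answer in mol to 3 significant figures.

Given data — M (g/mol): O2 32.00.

3.25 mol

n(C4H8) = 0.8120 mol
n(O2) = 179.0 / 32.00 = 5.594 mol
n/ν → C4H8: 0.8120, O2: 0.9323; C4H8 is limiting.
n(CO2) = (4/1) × 0.8120 = 3.248 mol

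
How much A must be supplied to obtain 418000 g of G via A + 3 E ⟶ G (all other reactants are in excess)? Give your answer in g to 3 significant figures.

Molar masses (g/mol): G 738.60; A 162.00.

n(G) = 418000 / 738.60 = 565.9 mol
n(A) = (1/1) × 565.9 = 565.9 mol
mass = 565.9 × 162.00 = 91680 g

91700 g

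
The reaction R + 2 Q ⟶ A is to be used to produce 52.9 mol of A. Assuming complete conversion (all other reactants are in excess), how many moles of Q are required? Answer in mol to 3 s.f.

106 mol

n(A) = 52.90 mol
n(Q) = (2/1) × 52.90 = 105.8 mol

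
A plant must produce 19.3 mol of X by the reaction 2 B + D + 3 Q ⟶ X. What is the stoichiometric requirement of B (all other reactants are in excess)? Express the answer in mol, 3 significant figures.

n(X) = 19.30 mol
n(B) = (2/1) × 19.30 = 38.60 mol

38.6 mol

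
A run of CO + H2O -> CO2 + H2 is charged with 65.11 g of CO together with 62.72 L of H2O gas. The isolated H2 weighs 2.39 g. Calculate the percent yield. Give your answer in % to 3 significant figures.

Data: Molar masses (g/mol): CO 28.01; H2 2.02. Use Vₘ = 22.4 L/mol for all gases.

50.9 %

n(CO) = 65.11 / 28.01 = 2.325 mol
n(H2O) = 62.72 / 22.4 = 2.800 mol
n/ν → CO: 2.325, H2O: 2.800; CO is limiting.
theoretical n(H2) = (1/1) × 2.325 = 2.325 mol → 4.697 g
% yield = 2.39 / 4.697 × 100 = 50.88 %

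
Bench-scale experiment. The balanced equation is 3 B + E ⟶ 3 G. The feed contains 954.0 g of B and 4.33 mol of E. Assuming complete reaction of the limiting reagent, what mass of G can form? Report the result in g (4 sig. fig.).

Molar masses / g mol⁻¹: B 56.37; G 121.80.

1582 g

n(B) = 954.0 / 56.37 = 16.92 mol
n(E) = 4.330 mol
n/ν for B = 16.92/3 = 5.640
n/ν for E = 4.330/1 = 4.330
Smallest n/ν is E → limiting reagent.
n(G) = (3/1) × 4.330 = 12.99 mol
mass = 12.99 × 121.80 = 1582 g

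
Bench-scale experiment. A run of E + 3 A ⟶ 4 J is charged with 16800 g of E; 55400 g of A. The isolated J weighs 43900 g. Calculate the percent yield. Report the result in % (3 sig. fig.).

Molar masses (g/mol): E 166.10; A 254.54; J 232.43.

65.1 %

n(E) = 16800 / 166.10 = 101.1 mol
n(A) = 55400 / 254.54 = 217.6 mol
n/ν for E = 101.1/1 = 101.1
n/ν for A = 217.6/3 = 72.53
Smallest n/ν is A → limiting reagent.
theoretical n(J) = (4/3) × 217.6 = 290.1 mol → 67430 g
% yield = 43900 / 67430 × 100 = 65.10 %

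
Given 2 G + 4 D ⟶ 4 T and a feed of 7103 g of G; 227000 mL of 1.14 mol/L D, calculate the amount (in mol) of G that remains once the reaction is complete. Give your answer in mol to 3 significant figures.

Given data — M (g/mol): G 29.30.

113 mol

n(G) = 7103 / 29.30 = 242.4 mol
n(D) = 1.14 × 227000/1000 = 258.8 mol
n/ν for G = 242.4/2 = 121.2
n/ν for D = 258.8/4 = 64.70
Smallest n/ν is D → limiting reagent.
G consumed = (2/4) × 258.8 = 129.4 mol
G remaining = 242.4 − 129.4 = 113.0 mol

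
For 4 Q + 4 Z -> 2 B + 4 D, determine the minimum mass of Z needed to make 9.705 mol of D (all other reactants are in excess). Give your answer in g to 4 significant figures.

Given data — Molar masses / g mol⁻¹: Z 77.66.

n(D) = 9.705 mol
n(Z) = (4/4) × 9.705 = 9.705 mol
mass = 9.705 × 77.66 = 753.7 g

753.7 g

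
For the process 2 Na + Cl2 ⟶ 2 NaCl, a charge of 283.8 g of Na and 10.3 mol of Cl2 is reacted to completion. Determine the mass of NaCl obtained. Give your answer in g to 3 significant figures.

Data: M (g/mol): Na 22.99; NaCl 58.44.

n(Na) = 283.8 / 22.99 = 12.34 mol
n(Cl2) = 10.30 mol
n/ν for Na = 12.34/2 = 6.170
n/ν for Cl2 = 10.30/1 = 10.30
Smallest n/ν is Na → limiting reagent.
n(NaCl) = (2/2) × 12.34 = 12.34 mol
mass = 12.34 × 58.44 = 721.1 g

721 g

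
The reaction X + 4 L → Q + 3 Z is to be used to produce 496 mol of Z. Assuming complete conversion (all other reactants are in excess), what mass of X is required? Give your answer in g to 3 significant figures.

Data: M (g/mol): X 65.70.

n(Z) = 496.0 mol
n(X) = (1/3) × 496.0 = 165.3 mol
mass = 165.3 × 65.70 = 10860 g

10900 g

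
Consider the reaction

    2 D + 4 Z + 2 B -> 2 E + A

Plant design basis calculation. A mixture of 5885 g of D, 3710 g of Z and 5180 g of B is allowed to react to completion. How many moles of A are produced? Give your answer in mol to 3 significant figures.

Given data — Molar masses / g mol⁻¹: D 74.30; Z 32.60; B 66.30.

n(D) = 5885 / 74.30 = 79.21 mol
n(Z) = 3710 / 32.60 = 113.8 mol
n(B) = 5180 / 66.30 = 78.13 mol
n/ν → D: 39.61, Z: 28.45, B: 39.07; Z is limiting.
n(A) = (1/4) × 113.8 = 28.45 mol

28.5 mol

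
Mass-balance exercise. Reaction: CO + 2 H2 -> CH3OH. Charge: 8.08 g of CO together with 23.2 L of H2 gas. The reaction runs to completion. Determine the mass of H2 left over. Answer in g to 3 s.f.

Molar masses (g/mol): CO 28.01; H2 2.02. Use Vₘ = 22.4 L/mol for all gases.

n(CO) = 8.080 / 28.01 = 0.2885 mol
n(H2) = 23.20 / 22.4 = 1.036 mol
n/ν for CO = 0.2885/1 = 0.2885
n/ν for H2 = 1.036/2 = 0.5180
Smallest n/ν is CO → limiting reagent.
H2 consumed = (2/1) × 0.2885 = 0.5770 mol
H2 remaining = 1.036 − 0.5770 = 0.4590 mol
mass = 0.4590 × 2.02 = 0.9272 g

0.927 g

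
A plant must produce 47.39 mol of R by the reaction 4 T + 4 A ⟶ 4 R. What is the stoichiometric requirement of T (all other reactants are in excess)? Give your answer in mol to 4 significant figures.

47.39 mol

n(R) = 47.39 mol
n(T) = (4/4) × 47.39 = 47.39 mol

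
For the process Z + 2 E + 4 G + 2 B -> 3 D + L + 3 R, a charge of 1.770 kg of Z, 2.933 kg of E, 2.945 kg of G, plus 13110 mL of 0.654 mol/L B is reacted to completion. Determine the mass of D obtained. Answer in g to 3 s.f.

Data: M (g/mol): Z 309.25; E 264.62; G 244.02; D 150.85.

1370 g

n(Z) = 1.770×1000 / 309.25 = 5.724 mol
n(E) = 2.933×1000 / 264.62 = 11.08 mol
n(G) = 2.945×1000 / 244.02 = 12.07 mol
n(B) = 0.654 × 13110/1000 = 8.574 mol
n/ν for Z = 5.724/1 = 5.724
n/ν for E = 11.08/2 = 5.540
n/ν for G = 12.07/4 = 3.018
n/ν for B = 8.574/2 = 4.287
Smallest n/ν is G → limiting reagent.
n(D) = (3/4) × 12.07 = 9.053 mol
mass = 9.053 × 150.85 = 1366 g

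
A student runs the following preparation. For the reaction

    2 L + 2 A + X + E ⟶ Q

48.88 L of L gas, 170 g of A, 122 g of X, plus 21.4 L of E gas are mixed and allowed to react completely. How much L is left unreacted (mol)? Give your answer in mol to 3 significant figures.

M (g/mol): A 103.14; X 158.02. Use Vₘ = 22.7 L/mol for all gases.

0.609 mol

n(L) = 48.88 / 22.7 = 2.153 mol
n(A) = 170.0 / 103.14 = 1.648 mol
n(X) = 122.0 / 158.02 = 0.7721 mol
n(E) = 21.40 / 22.7 = 0.9427 mol
n/ν for L = 2.153/2 = 1.077
n/ν for A = 1.648/2 = 0.8240
n/ν for X = 0.7721/1 = 0.7721
n/ν for E = 0.9427/1 = 0.9427
Smallest n/ν is X → limiting reagent.
L consumed = (2/1) × 0.7721 = 1.544 mol
L remaining = 2.153 − 1.544 = 0.6090 mol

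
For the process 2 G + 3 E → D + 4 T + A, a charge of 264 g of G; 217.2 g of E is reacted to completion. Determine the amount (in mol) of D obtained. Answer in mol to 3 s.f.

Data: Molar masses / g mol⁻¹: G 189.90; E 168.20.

0.430 mol

n(G) = 264.0 / 189.90 = 1.390 mol
n(E) = 217.2 / 168.20 = 1.291 mol
n/ν for G = 1.390/2 = 0.6950
n/ν for E = 1.291/3 = 0.4303
Smallest n/ν is E → limiting reagent.
n(D) = (1/3) × 1.291 = 0.4303 mol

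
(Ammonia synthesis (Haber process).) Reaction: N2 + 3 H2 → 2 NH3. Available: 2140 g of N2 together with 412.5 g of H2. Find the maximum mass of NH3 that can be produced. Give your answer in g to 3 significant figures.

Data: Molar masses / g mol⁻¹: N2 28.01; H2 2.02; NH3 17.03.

2320 g

n(N2) = 2140 / 28.01 = 76.40 mol
n(H2) = 412.5 / 2.02 = 204.2 mol
n/ν for N2 = 76.40/1 = 76.40
n/ν for H2 = 204.2/3 = 68.07
Smallest n/ν is H2 → limiting reagent.
n(NH3) = (2/3) × 204.2 = 136.1 mol
mass = 136.1 × 17.03 = 2318 g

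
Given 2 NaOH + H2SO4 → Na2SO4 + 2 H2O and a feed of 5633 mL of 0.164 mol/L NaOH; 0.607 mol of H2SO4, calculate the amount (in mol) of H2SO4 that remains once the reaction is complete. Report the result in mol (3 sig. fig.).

n(NaOH) = 0.164 × 5633/1000 = 0.9238 mol
n(H2SO4) = 0.6070 mol
n/ν for NaOH = 0.9238/2 = 0.4619
n/ν for H2SO4 = 0.6070/1 = 0.6070
Smallest n/ν is NaOH → limiting reagent.
H2SO4 consumed = (1/2) × 0.9238 = 0.4619 mol
H2SO4 remaining = 0.6070 − 0.4619 = 0.1451 mol

0.145 mol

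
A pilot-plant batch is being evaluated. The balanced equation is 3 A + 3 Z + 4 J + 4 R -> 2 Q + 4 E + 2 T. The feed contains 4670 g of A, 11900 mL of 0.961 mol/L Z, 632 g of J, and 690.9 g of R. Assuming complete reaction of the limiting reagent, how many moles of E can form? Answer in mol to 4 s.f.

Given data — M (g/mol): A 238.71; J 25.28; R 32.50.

15.25 mol

n(A) = 4670 / 238.71 = 19.56 mol
n(Z) = 0.961 × 11900/1000 = 11.44 mol
n(J) = 632.0 / 25.28 = 25.00 mol
n(R) = 690.9 / 32.50 = 21.26 mol
n/ν for A = 19.56/3 = 6.520
n/ν for Z = 11.44/3 = 3.813
n/ν for J = 25.00/4 = 6.250
n/ν for R = 21.26/4 = 5.315
Smallest n/ν is Z → limiting reagent.
n(E) = (4/3) × 11.44 = 15.25 mol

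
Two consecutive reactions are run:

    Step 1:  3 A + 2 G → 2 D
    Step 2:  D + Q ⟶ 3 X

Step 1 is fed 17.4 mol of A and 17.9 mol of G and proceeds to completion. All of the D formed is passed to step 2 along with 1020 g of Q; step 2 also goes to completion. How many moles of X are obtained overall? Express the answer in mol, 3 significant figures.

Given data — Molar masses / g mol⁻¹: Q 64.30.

34.8 mol

Step 1:
n(A) = 17.40 mol
n(G) = 17.90 mol
n/ν → A: 5.800, G: 8.950; A is limiting.
n(D) produced = (2/3) × 17.40 = 11.60 mol
Step 2:
n(D) available = 11.60 mol
n(Q) = 1020 / 64.30 = 15.86 mol
n/ν → D: 11.60, Q: 15.86; D is limiting.
n(X) = (3/1) × 11.60 = 34.80 mol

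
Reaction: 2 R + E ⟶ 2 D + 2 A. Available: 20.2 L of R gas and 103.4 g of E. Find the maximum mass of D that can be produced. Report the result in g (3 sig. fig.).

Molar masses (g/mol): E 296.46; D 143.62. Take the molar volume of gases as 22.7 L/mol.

n(R) = 20.20 / 22.7 = 0.8899 mol
n(E) = 103.4 / 296.46 = 0.3488 mol
n/ν for R = 0.8899/2 = 0.4450
n/ν for E = 0.3488/1 = 0.3488
Smallest n/ν is E → limiting reagent.
n(D) = (2/1) × 0.3488 = 0.6976 mol
mass = 0.6976 × 143.62 = 100.2 g

100 g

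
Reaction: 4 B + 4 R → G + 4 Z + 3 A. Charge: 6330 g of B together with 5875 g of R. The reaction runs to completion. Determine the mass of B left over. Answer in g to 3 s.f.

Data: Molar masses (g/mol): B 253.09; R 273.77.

n(B) = 6330 / 253.09 = 25.01 mol
n(R) = 5875 / 273.77 = 21.46 mol
n/ν for B = 25.01/4 = 6.253
n/ν for R = 21.46/4 = 5.365
Smallest n/ν is R → limiting reagent.
B consumed = (4/4) × 21.46 = 21.46 mol
B remaining = 25.01 − 21.46 = 3.550 mol
mass = 3.550 × 253.09 = 898.5 g

899 g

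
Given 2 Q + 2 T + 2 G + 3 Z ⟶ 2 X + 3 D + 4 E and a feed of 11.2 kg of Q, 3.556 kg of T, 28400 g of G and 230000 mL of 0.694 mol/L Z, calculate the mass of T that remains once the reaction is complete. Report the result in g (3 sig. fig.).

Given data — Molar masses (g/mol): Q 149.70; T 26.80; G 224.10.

1550 g

n(Q) = 11.20×1000 / 149.70 = 74.82 mol
n(T) = 3.556×1000 / 26.80 = 132.7 mol
n(G) = 28400 / 224.10 = 126.7 mol
n(Z) = 0.694 × 230000/1000 = 159.6 mol
n/ν for Q = 74.82/2 = 37.41
n/ν for T = 132.7/2 = 66.35
n/ν for G = 126.7/2 = 63.35
n/ν for Z = 159.6/3 = 53.20
Smallest n/ν is Q → limiting reagent.
T consumed = (2/2) × 74.82 = 74.82 mol
T remaining = 132.7 − 74.82 = 57.88 mol
mass = 57.88 × 26.80 = 1551 g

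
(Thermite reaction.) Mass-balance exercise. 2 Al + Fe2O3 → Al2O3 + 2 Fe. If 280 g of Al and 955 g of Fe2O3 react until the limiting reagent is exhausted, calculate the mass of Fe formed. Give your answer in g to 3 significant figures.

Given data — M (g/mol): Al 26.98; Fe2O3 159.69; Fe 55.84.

n(Al) = 280.0 / 26.98 = 10.38 mol
n(Fe2O3) = 955.0 / 159.69 = 5.980 mol
n/ν for Al = 10.38/2 = 5.190
n/ν for Fe2O3 = 5.980/1 = 5.980
Smallest n/ν is Al → limiting reagent.
n(Fe) = (2/2) × 10.38 = 10.38 mol
mass = 10.38 × 55.84 = 579.6 g

580 g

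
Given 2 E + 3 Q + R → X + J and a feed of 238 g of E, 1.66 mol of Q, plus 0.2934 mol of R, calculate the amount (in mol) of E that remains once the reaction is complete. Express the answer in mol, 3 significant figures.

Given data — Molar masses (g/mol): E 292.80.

n(E) = 238.0 / 292.80 = 0.8128 mol
n(Q) = 1.660 mol
n(R) = 0.2934 mol
n/ν for E = 0.8128/2 = 0.4064
n/ν for Q = 1.660/3 = 0.5533
n/ν for R = 0.2934/1 = 0.2934
Smallest n/ν is R → limiting reagent.
E consumed = (2/1) × 0.2934 = 0.5868 mol
E remaining = 0.8128 − 0.5868 = 0.2260 mol

0.226 mol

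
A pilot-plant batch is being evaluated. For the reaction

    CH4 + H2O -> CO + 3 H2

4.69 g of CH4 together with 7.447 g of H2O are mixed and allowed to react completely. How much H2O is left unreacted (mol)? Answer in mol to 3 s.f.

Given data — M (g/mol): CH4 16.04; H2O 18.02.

n(CH4) = 4.690 / 16.04 = 0.2924 mol
n(H2O) = 7.447 / 18.02 = 0.4133 mol
n/ν for CH4 = 0.2924/1 = 0.2924
n/ν for H2O = 0.4133/1 = 0.4133
Smallest n/ν is CH4 → limiting reagent.
H2O consumed = (1/1) × 0.2924 = 0.2924 mol
H2O remaining = 0.4133 − 0.2924 = 0.1209 mol

0.121 mol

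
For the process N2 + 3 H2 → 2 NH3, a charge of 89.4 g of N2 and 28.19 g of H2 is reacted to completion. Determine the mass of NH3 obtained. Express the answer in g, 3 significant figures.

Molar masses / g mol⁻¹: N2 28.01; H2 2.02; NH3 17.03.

109 g

n(N2) = 89.40 / 28.01 = 3.192 mol
n(H2) = 28.19 / 2.02 = 13.96 mol
n/ν for N2 = 3.192/1 = 3.192
n/ν for H2 = 13.96/3 = 4.653
Smallest n/ν is N2 → limiting reagent.
n(NH3) = (2/1) × 3.192 = 6.384 mol
mass = 6.384 × 17.03 = 108.7 g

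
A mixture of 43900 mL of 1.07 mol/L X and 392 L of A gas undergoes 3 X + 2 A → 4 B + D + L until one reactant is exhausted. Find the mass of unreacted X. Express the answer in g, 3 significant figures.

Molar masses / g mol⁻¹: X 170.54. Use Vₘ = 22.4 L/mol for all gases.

n(X) = 1.07 × 43900/1000 = 46.97 mol
n(A) = 392.0 / 22.4 = 17.50 mol
n/ν for X = 46.97/3 = 15.66
n/ν for A = 17.50/2 = 8.750
Smallest n/ν is A → limiting reagent.
X consumed = (3/2) × 17.50 = 26.25 mol
X remaining = 46.97 − 26.25 = 20.72 mol
mass = 20.72 × 170.54 = 3534 g

3530 g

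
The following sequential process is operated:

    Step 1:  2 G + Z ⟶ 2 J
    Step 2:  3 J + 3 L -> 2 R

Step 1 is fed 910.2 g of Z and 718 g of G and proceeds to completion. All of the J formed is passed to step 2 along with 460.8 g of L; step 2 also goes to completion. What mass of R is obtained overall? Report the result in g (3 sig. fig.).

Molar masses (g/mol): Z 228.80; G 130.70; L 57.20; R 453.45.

1660 g

Step 1:
n(Z) = 910.2 / 228.80 = 3.978 mol
n(G) = 718.0 / 130.70 = 5.493 mol
n/ν for Z = 3.978/1 = 3.978
n/ν for G = 5.493/2 = 2.747
Smallest n/ν is G → limiting reagent.
n(J) produced = (2/2) × 5.493 = 5.493 mol
Step 2:
n(J) available = 5.493 mol
n(L) = 460.8 / 57.20 = 8.056 mol
n/ν for J = 5.493/3 = 1.831
n/ν for L = 8.056/3 = 2.685
Smallest n/ν is J → limiting reagent.
n(R) = (2/3) × 5.493 = 3.662 mol
mass = 3.662 × 453.45 = 1661 g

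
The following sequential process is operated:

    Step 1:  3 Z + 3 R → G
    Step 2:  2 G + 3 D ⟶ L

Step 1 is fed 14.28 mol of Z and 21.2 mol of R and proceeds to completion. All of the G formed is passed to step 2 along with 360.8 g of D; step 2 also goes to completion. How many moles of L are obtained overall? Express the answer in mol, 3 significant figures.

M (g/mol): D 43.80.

2.38 mol

Step 1:
n(Z) = 14.28 mol
n(R) = 21.20 mol
n/ν for Z = 14.28/3 = 4.760
n/ν for R = 21.20/3 = 7.067
Smallest n/ν is Z → limiting reagent.
n(G) produced = (1/3) × 14.28 = 4.760 mol
Step 2:
n(G) available = 4.760 mol
n(D) = 360.8 / 43.80 = 8.237 mol
n/ν for G = 4.760/2 = 2.380
n/ν for D = 8.237/3 = 2.746
Smallest n/ν is G → limiting reagent.
n(L) = (1/2) × 4.760 = 2.380 mol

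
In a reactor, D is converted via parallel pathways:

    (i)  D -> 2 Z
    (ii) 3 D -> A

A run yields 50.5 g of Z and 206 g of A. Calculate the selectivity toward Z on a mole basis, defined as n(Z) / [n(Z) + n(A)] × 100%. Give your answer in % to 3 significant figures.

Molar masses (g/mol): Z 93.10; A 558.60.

59.5 %

n(Z) = 50.5 / 93.10 = 0.5424 mol
n(A) = 206 / 558.60 = 0.3688 mol
selectivity = 0.5424/(0.5424+0.3688) × 100 = 59.53 %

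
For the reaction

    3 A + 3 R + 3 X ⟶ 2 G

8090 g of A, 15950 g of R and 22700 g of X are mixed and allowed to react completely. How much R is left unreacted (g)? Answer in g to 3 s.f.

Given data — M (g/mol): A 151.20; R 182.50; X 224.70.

6190 g

n(A) = 8090 / 151.20 = 53.51 mol
n(R) = 15950 / 182.50 = 87.40 mol
n(X) = 22700 / 224.70 = 101.0 mol
n/ν → A: 17.84, R: 29.13, X: 33.67; A is limiting.
R consumed = (3/3) × 53.51 = 53.51 mol
R remaining = 87.40 − 53.51 = 33.89 mol
mass = 33.89 × 182.50 = 6185 g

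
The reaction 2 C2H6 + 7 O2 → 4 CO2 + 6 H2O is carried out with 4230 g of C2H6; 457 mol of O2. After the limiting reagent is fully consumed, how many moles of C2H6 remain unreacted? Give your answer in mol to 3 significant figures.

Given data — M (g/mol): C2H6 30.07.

10.1 mol

n(C2H6) = 4230 / 30.07 = 140.7 mol
n(O2) = 457.0 mol
n/ν → C2H6: 70.35, O2: 65.29; O2 is limiting.
C2H6 consumed = (2/7) × 457.0 = 130.6 mol
C2H6 remaining = 140.7 − 130.6 = 10.10 mol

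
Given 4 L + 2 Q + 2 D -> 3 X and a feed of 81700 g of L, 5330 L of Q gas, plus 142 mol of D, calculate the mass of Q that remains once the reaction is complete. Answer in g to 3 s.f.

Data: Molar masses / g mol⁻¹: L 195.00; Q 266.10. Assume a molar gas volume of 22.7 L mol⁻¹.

n(L) = 81700 / 195.00 = 419.0 mol
n(Q) = 5330 / 22.7 = 234.8 mol
n(D) = 142.0 mol
n/ν → L: 104.8, Q: 117.4, D: 71.00; D is limiting.
Q consumed = (2/2) × 142.0 = 142.0 mol
Q remaining = 234.8 − 142.0 = 92.80 mol
mass = 92.80 × 266.10 = 24690 g

24700 g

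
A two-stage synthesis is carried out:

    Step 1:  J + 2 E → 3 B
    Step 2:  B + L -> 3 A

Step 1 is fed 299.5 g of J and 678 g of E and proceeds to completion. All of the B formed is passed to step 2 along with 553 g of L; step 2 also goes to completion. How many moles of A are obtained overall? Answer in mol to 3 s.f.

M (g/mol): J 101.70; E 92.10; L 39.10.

26.5 mol

Step 1:
n(J) = 299.5 / 101.70 = 2.945 mol
n(E) = 678.0 / 92.10 = 7.362 mol
n/ν for J = 2.945/1 = 2.945
n/ν for E = 7.362/2 = 3.681
Smallest n/ν is J → limiting reagent.
n(B) produced = (3/1) × 2.945 = 8.835 mol
Step 2:
n(B) available = 8.835 mol
n(L) = 553.0 / 39.10 = 14.14 mol
n/ν for B = 8.835/1 = 8.835
n/ν for L = 14.14/1 = 14.14
Smallest n/ν is B → limiting reagent.
n(A) = (3/1) × 8.835 = 26.51 mol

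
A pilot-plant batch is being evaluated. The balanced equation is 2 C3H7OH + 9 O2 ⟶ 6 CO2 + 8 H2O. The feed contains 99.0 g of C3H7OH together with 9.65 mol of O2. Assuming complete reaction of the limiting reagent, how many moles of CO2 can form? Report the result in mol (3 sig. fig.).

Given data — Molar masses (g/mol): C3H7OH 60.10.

4.94 mol

n(C3H7OH) = 99.00 / 60.10 = 1.647 mol
n(O2) = 9.650 mol
n/ν for C3H7OH = 1.647/2 = 0.8235
n/ν for O2 = 9.650/9 = 1.072
Smallest n/ν is C3H7OH → limiting reagent.
n(CO2) = (6/2) × 1.647 = 4.941 mol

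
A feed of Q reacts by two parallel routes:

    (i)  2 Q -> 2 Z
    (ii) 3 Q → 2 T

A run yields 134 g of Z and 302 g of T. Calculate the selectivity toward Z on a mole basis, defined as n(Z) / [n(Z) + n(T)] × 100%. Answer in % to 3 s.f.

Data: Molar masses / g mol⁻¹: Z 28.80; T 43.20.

40.0 %

n(Z) = 134 / 28.80 = 4.653 mol
n(T) = 302 / 43.20 = 6.991 mol
selectivity = 4.653/(4.653+6.991) × 100 = 39.96 %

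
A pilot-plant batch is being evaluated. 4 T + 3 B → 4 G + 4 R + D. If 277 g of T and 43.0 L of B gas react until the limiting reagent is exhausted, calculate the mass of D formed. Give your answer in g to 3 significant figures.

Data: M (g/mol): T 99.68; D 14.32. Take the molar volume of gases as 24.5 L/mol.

8.38 g

n(T) = 277.0 / 99.68 = 2.779 mol
n(B) = 43.00 / 24.5 = 1.755 mol
n/ν for T = 2.779/4 = 0.6948
n/ν for B = 1.755/3 = 0.5850
Smallest n/ν is B → limiting reagent.
n(D) = (1/3) × 1.755 = 0.5850 mol
mass = 0.5850 × 14.32 = 8.377 g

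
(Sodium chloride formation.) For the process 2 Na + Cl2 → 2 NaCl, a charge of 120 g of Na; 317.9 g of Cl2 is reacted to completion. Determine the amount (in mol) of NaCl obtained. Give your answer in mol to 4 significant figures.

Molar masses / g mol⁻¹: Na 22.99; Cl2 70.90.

n(Na) = 120.0 / 22.99 = 5.220 mol
n(Cl2) = 317.9 / 70.90 = 4.484 mol
n/ν for Na = 5.220/2 = 2.610
n/ν for Cl2 = 4.484/1 = 4.484
Smallest n/ν is Na → limiting reagent.
n(NaCl) = (2/2) × 5.220 = 5.220 mol

5.220 mol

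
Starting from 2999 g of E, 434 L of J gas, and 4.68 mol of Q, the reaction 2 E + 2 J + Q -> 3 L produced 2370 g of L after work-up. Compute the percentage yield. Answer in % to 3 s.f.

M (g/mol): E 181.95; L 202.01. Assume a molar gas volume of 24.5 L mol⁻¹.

n(E) = 2999 / 181.95 = 16.48 mol
n(J) = 434.0 / 24.5 = 17.71 mol
n(Q) = 4.680 mol
n/ν → E: 8.240, J: 8.855, Q: 4.680; Q is limiting.
theoretical n(L) = (3/1) × 4.680 = 14.04 mol → 2836 g
% yield = 2370 / 2836 × 100 = 83.57 %

83.6 %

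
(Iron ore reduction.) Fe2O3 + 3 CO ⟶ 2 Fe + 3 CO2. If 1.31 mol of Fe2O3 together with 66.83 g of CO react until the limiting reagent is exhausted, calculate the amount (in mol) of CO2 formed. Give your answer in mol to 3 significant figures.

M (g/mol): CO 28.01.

2.39 mol

n(Fe2O3) = 1.310 mol
n(CO) = 66.83 / 28.01 = 2.386 mol
n/ν for Fe2O3 = 1.310/1 = 1.310
n/ν for CO = 2.386/3 = 0.7953
Smallest n/ν is CO → limiting reagent.
n(CO2) = (3/3) × 2.386 = 2.386 mol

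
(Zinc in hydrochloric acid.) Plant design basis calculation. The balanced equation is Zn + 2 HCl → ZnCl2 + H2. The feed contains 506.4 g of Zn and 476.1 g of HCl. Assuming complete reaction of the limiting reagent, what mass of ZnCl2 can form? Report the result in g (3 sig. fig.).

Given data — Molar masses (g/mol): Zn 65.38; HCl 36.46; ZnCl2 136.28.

890 g

n(Zn) = 506.4 / 65.38 = 7.745 mol
n(HCl) = 476.1 / 36.46 = 13.06 mol
n/ν for Zn = 7.745/1 = 7.745
n/ν for HCl = 13.06/2 = 6.530
Smallest n/ν is HCl → limiting reagent.
n(ZnCl2) = (1/2) × 13.06 = 6.530 mol
mass = 6.530 × 136.28 = 889.9 g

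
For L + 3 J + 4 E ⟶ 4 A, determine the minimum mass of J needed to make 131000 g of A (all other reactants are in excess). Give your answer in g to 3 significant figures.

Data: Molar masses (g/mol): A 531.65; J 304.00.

56200 g

n(A) = 131000 / 531.65 = 246.4 mol
n(J) = (3/4) × 246.4 = 184.8 mol
mass = 184.8 × 304.00 = 56180 g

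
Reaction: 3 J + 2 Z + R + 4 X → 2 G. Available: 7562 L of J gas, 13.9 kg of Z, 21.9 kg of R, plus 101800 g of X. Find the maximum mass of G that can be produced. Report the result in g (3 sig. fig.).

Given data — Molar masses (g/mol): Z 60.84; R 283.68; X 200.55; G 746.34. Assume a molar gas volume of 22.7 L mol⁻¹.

115000 g

n(J) = 7562 / 22.7 = 333.1 mol
n(Z) = 13.90×1000 / 60.84 = 228.5 mol
n(R) = 21.90×1000 / 283.68 = 77.20 mol
n(X) = 101800 / 200.55 = 507.6 mol
n/ν for J = 333.1/3 = 111.0
n/ν for Z = 228.5/2 = 114.3
n/ν for R = 77.20/1 = 77.20
n/ν for X = 507.6/4 = 126.9
Smallest n/ν is R → limiting reagent.
n(G) = (2/1) × 77.20 = 154.4 mol
mass = 154.4 × 746.34 = 115200 g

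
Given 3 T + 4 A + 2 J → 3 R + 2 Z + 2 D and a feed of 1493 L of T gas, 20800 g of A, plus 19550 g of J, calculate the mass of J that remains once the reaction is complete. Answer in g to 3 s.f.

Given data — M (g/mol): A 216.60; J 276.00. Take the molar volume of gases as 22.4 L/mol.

7290 g

n(T) = 1493 / 22.4 = 66.65 mol
n(A) = 20800 / 216.60 = 96.03 mol
n(J) = 19550 / 276.00 = 70.83 mol
n/ν for T = 66.65/3 = 22.22
n/ν for A = 96.03/4 = 24.01
n/ν for J = 70.83/2 = 35.42
Smallest n/ν is T → limiting reagent.
J consumed = (2/3) × 66.65 = 44.43 mol
J remaining = 70.83 − 44.43 = 26.40 mol
mass = 26.40 × 276.00 = 7286 g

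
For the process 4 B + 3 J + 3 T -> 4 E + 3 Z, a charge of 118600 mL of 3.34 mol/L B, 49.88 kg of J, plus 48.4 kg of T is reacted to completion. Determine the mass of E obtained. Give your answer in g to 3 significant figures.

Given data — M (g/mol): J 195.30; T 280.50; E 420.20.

n(B) = 3.34 × 118600/1000 = 396.1 mol
n(J) = 49.88×1000 / 195.30 = 255.4 mol
n(T) = 48.40×1000 / 280.50 = 172.5 mol
n/ν → B: 99.03, J: 85.13, T: 57.50; T is limiting.
n(E) = (4/3) × 172.5 = 230.0 mol
mass = 230.0 × 420.20 = 96650 g

96700 g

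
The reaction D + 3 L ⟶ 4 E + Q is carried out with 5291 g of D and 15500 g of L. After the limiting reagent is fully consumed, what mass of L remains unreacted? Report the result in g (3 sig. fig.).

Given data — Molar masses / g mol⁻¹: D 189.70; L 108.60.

6410 g

n(D) = 5291 / 189.70 = 27.89 mol
n(L) = 15500 / 108.60 = 142.7 mol
n/ν for D = 27.89/1 = 27.89
n/ν for L = 142.7/3 = 47.57
Smallest n/ν is D → limiting reagent.
L consumed = (3/1) × 27.89 = 83.67 mol
L remaining = 142.7 − 83.67 = 59.03 mol
mass = 59.03 × 108.60 = 6411 g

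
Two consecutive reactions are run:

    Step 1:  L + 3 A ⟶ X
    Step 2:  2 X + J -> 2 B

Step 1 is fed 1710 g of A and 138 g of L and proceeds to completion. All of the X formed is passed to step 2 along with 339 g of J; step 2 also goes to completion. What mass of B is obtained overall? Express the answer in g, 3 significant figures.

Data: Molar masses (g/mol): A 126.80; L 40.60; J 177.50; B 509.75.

Step 1:
n(A) = 1710 / 126.80 = 13.49 mol
n(L) = 138.0 / 40.60 = 3.399 mol
n/ν → A: 4.497, L: 3.399; L is limiting.
n(X) produced = (1/1) × 3.399 = 3.399 mol
Step 2:
n(X) available = 3.399 mol
n(J) = 339.0 / 177.50 = 1.910 mol
n/ν → X: 1.700, J: 1.910; X is limiting.
n(B) = (2/2) × 3.399 = 3.399 mol
mass = 3.399 × 509.75 = 1733 g

1730 g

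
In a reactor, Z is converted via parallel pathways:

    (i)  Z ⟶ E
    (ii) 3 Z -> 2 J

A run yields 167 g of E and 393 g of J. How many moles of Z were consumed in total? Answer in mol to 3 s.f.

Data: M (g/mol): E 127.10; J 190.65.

n(E) = 167 / 127.10 = 1.314 mol
n(J) = 393 / 190.65 = 2.061 mol
n(Z) via (i) = (1/1)×1.314 = 1.314 mol
n(Z) via (ii) = (3/2)×2.061 = 3.092 mol
total n(Z) = 1.314 + 3.092 = 4.406 mol

4.41 mol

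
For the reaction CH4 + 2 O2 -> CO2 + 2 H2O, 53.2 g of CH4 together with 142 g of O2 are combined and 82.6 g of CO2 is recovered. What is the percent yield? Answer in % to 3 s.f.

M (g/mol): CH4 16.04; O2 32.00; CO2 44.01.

84.6 %

n(CH4) = 53.20 / 16.04 = 3.317 mol
n(O2) = 142.0 / 32.00 = 4.438 mol
n/ν for CH4 = 3.317/1 = 3.317
n/ν for O2 = 4.438/2 = 2.219
Smallest n/ν is O2 → limiting reagent.
theoretical n(CO2) = (1/2) × 4.438 = 2.219 mol → 97.66 g
% yield = 82.6 / 97.66 × 100 = 84.58 %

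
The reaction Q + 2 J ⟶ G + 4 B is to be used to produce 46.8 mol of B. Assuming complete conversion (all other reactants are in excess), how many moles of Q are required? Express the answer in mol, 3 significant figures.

n(B) = 46.80 mol
n(Q) = (1/4) × 46.80 = 11.70 mol

11.7 mol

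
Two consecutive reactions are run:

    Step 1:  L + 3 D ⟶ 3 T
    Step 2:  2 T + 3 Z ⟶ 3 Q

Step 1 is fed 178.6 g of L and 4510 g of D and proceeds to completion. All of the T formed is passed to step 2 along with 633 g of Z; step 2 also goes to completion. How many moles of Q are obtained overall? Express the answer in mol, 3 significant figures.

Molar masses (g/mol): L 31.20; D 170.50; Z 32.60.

19.4 mol

Step 1:
n(L) = 178.6 / 31.20 = 5.724 mol
n(D) = 4510 / 170.50 = 26.45 mol
n/ν for L = 5.724/1 = 5.724
n/ν for D = 26.45/3 = 8.817
Smallest n/ν is L → limiting reagent.
n(T) produced = (3/1) × 5.724 = 17.17 mol
Step 2:
n(T) available = 17.17 mol
n(Z) = 633.0 / 32.60 = 19.42 mol
n/ν for T = 17.17/2 = 8.585
n/ν for Z = 19.42/3 = 6.473
Smallest n/ν is Z → limiting reagent.
n(Q) = (3/3) × 19.42 = 19.42 mol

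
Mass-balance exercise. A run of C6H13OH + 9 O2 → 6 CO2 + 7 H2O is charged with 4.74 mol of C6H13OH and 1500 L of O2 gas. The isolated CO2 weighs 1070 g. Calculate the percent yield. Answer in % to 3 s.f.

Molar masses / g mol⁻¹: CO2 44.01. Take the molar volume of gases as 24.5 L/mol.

85.5 %

n(C6H13OH) = 4.740 mol
n(O2) = 1500 / 24.5 = 61.22 mol
n/ν for C6H13OH = 4.740/1 = 4.740
n/ν for O2 = 61.22/9 = 6.802
Smallest n/ν is C6H13OH → limiting reagent.
theoretical n(CO2) = (6/1) × 4.740 = 28.44 mol → 1252 g
% yield = 1070 / 1252 × 100 = 85.46 %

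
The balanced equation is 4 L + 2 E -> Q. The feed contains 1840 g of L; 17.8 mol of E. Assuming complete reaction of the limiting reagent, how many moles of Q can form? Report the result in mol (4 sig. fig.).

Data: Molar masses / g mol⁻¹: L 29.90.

n(L) = 1840 / 29.90 = 61.54 mol
n(E) = 17.80 mol
n/ν for L = 61.54/4 = 15.39
n/ν for E = 17.80/2 = 8.900
Smallest n/ν is E → limiting reagent.
n(Q) = (1/2) × 17.80 = 8.900 mol

8.900 mol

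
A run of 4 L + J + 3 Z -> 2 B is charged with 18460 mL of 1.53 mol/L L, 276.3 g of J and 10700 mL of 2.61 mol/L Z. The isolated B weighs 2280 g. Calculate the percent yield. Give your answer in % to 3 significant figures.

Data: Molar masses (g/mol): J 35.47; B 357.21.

45.2 %

n(L) = 1.53 × 18460/1000 = 28.24 mol
n(J) = 276.3 / 35.47 = 7.790 mol
n(Z) = 2.61 × 10700/1000 = 27.93 mol
n/ν → L: 7.060, J: 7.790, Z: 9.310; L is limiting.
theoretical n(B) = (2/4) × 28.24 = 14.12 mol → 5044 g
% yield = 2280 / 5044 × 100 = 45.20 %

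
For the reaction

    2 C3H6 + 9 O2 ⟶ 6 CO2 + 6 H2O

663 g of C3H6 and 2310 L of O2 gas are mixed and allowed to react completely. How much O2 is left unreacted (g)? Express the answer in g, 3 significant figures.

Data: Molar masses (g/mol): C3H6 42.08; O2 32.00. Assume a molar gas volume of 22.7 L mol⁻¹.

988 g

n(C3H6) = 663.0 / 42.08 = 15.76 mol
n(O2) = 2310 / 22.7 = 101.8 mol
n/ν for C3H6 = 15.76/2 = 7.880
n/ν for O2 = 101.8/9 = 11.31
Smallest n/ν is C3H6 → limiting reagent.
O2 consumed = (9/2) × 15.76 = 70.92 mol
O2 remaining = 101.8 − 70.92 = 30.88 mol
mass = 30.88 × 32.00 = 988.2 g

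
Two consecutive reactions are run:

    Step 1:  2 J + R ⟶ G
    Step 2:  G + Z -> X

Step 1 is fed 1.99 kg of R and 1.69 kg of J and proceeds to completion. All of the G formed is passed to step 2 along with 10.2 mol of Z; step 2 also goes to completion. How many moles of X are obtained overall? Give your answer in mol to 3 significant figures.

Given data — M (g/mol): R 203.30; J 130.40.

Step 1:
n(R) = 1.990×1000 / 203.30 = 9.788 mol
n(J) = 1.690×1000 / 130.40 = 12.96 mol
n/ν → R: 9.788, J: 6.480; J is limiting.
n(G) produced = (1/2) × 12.96 = 6.480 mol
Step 2:
n(G) available = 6.480 mol
n(Z) = 10.20 mol
n/ν → G: 6.480, Z: 10.20; G is limiting.
n(X) = (1/1) × 6.480 = 6.480 mol

6.48 mol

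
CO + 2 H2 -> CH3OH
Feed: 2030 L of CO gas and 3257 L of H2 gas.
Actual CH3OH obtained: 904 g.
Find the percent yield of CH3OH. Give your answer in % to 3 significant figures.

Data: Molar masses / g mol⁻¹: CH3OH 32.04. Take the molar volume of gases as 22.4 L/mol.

38.8 %

n(CO) = 2030 / 22.4 = 90.63 mol
n(H2) = 3257 / 22.4 = 145.4 mol
n/ν for CO = 90.63/1 = 90.63
n/ν for H2 = 145.4/2 = 72.70
Smallest n/ν is H2 → limiting reagent.
theoretical n(CH3OH) = (1/2) × 145.4 = 72.70 mol → 2329 g
% yield = 904 / 2329 × 100 = 38.81 %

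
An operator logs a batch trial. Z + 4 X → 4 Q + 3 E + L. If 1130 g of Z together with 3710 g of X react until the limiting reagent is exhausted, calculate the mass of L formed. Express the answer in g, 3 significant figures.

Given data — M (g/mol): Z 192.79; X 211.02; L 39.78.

n(Z) = 1130 / 192.79 = 5.861 mol
n(X) = 3710 / 211.02 = 17.58 mol
n/ν → Z: 5.861, X: 4.395; X is limiting.
n(L) = (1/4) × 17.58 = 4.395 mol
mass = 4.395 × 39.78 = 174.8 g

175 g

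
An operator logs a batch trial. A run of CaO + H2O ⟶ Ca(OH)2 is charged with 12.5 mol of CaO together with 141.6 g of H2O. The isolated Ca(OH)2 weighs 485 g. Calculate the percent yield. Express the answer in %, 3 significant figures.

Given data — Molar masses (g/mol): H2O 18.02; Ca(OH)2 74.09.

n(CaO) = 12.50 mol
n(H2O) = 141.6 / 18.02 = 7.858 mol
n/ν for CaO = 12.50/1 = 12.50
n/ν for H2O = 7.858/1 = 7.858
Smallest n/ν is H2O → limiting reagent.
theoretical n(Ca(OH)2) = (1/1) × 7.858 = 7.858 mol → 582.2 g
% yield = 485 / 582.2 × 100 = 83.30 %

83.3 %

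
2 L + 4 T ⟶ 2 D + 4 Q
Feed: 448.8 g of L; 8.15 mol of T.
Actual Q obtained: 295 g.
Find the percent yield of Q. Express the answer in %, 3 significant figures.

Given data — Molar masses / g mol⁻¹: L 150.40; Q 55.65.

88.8 %

n(L) = 448.8 / 150.40 = 2.984 mol
n(T) = 8.150 mol
n/ν for L = 2.984/2 = 1.492
n/ν for T = 8.150/4 = 2.038
Smallest n/ν is L → limiting reagent.
theoretical n(Q) = (4/2) × 2.984 = 5.968 mol → 332.1 g
% yield = 295 / 332.1 × 100 = 88.83 %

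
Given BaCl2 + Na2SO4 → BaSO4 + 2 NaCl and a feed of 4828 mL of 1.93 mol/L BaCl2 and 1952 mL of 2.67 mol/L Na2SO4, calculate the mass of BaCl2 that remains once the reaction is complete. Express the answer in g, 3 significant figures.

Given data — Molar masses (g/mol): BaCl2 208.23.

855 g

n(BaCl2) = 1.93 × 4828/1000 = 9.318 mol
n(Na2SO4) = 2.67 × 1952/1000 = 5.212 mol
n/ν → BaCl2: 9.318, Na2SO4: 5.212; Na2SO4 is limiting.
BaCl2 consumed = (1/1) × 5.212 = 5.212 mol
BaCl2 remaining = 9.318 − 5.212 = 4.106 mol
mass = 4.106 × 208.23 = 855.0 g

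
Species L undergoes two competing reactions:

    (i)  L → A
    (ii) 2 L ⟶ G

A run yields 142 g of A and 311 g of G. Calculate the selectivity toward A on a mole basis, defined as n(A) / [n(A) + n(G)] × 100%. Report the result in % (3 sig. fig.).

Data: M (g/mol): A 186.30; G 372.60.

n(A) = 142 / 186.30 = 0.7622 mol
n(G) = 311 / 372.60 = 0.8347 mol
selectivity = 0.7622/(0.7622+0.8347) × 100 = 47.73 %

47.7 %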